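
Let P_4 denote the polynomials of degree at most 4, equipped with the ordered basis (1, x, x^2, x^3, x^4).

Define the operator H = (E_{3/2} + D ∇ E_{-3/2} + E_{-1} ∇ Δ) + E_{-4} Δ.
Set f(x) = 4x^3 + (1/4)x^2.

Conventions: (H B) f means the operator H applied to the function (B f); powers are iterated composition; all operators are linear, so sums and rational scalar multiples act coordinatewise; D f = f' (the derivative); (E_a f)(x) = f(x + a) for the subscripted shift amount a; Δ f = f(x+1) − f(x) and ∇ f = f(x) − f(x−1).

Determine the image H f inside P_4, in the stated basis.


E_{3/2} f = 4x^3 + (73/4)x^2 + (111/4)x + 225/16
E_{-3/2} f = 4x^3 - (71/4)x^2 + (105/4)x - 207/16
∇ E_{-3/2} f = 12x^2 - (95/2)x + 48
D ∇ E_{-3/2} f = 24x - 95/2
Δ f = 12x^2 + (25/2)x + 17/4
∇ Δ f = 24x + 1/2
E_{-1} ∇ Δ f = 24x - 47/2
(E_{3/2} + D ∇ E_{-3/2} + E_{-1} ∇ Δ) f = 4x^3 + (73/4)x^2 + (303/4)x - 911/16
Δ f = 12x^2 + (25/2)x + 17/4
E_{-4} Δ f = 12x^2 - (167/2)x + 585/4
((E_{3/2} + D ∇ E_{-3/2} + E_{-1} ∇ Δ) + E_{-4} Δ) f = 4x^3 + (121/4)x^2 - (31/4)x + 1429/16

the result is g(x) = 4x^3 + (121/4)x^2 - (31/4)x + 1429/16


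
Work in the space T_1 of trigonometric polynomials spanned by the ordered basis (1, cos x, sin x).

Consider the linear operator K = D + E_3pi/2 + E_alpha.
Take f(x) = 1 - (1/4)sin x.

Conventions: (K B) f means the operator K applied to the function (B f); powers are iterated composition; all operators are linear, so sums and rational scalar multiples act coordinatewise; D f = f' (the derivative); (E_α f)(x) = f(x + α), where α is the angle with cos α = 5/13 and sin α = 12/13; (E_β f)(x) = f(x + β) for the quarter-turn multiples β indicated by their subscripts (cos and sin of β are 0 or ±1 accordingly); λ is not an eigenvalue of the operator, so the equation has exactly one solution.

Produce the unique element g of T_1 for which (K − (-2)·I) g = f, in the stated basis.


write g with unknown coordinates in the stated basis and equate coefficients in (K − (-2)·I) g = f
solving from the highest basis element down gives g = 1/4 + (3/85)cos x - (31/340)sin x
check: K g = 1/2 - (6/85)cos x - (23/340)sin x
so K g − (-2)·g = 1 - (1/4)sin x = f ✓

g(x) = 1/4 + (3/85)cos x - (31/340)sin x


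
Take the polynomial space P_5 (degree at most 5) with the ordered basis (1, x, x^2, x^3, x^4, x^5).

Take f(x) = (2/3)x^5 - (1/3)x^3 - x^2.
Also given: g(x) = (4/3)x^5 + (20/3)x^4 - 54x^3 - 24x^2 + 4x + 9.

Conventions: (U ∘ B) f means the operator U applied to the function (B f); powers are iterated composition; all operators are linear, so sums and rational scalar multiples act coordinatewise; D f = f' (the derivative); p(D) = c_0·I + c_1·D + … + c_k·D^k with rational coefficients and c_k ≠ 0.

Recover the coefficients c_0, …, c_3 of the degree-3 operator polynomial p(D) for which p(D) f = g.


c_0 = 2, c_1 = 2, c_2 = -4, c_3 = -1/2

D^0 f = (2/3)x^5 - (1/3)x^3 - x^2
D^1 f = (10/3)x^4 - x^2 - 2x
D^2 f = (40/3)x^3 - 2x - 2
D^3 f = 40x^2 - 2
matching coefficients of g against c_0 f + c_1 Df + … from the top degree down determines the c_i
solution: c_0 = 2, c_1 = 2, c_2 = -4, c_3 = -1/2


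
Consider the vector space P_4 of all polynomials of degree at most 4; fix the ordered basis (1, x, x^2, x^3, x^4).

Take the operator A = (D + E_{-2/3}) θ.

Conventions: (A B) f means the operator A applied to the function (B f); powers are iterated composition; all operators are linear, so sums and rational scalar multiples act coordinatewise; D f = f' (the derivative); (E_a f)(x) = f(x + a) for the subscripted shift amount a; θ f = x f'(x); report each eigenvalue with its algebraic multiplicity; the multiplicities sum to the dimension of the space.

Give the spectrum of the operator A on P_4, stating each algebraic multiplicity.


image of 1: 0
image of x: x + 1/3
image of x^2: 2x^2 + (4/3)x + 8/9
image of x^3: 3x^3 + 3x^2 + 4x - 8/9
image of x^4: 4x^4 + (16/3)x^3 + (32/3)x^2 - (128/27)x + 64/81
the matrix is upper triangular; its diagonal is (0, 1, 2, 3, 4)
for a triangular matrix the eigenvalues are the diagonal entries, with algebraic multiplicity their repetition count

λ = 0 (multiplicity 1), λ = 1 (multiplicity 1), λ = 2 (multiplicity 1), λ = 3 (multiplicity 1), λ = 4 (multiplicity 1)


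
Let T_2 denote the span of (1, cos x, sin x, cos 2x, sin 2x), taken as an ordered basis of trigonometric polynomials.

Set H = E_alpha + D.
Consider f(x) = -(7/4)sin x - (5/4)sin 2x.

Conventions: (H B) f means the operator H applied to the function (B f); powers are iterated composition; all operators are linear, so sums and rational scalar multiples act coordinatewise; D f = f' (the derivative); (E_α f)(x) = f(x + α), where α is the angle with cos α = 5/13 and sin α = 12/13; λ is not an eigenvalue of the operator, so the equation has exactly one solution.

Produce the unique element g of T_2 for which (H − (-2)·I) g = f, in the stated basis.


write g with unknown coordinates in the stated basis and equate coefficients in (H − (-2)·I) g = f
solving from the highest basis element down gives g = (175/488)cos x - (217/488)sin x + (229/610)cos 2x - (219/1220)sin 2x
check: H g = -(175/244)cos x - (105/122)sin x - (229/305)cos 2x - (1087/1220)sin 2x
so H g − (-2)·g = -(7/4)sin x - (5/4)sin 2x = f ✓

g(x) = (175/488)cos x - (217/488)sin x + (229/610)cos 2x - (219/1220)sin 2x


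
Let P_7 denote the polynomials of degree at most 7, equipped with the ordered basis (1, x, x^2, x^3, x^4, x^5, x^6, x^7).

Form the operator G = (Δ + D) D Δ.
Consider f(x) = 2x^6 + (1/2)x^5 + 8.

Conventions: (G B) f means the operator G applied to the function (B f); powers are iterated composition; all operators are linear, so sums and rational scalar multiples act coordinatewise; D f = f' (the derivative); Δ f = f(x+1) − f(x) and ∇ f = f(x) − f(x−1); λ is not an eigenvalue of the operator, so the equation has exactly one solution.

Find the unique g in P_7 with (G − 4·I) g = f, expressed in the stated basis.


write g with unknown coordinates in the stated basis and equate coefficients in (G − 4·I) g = f
solving from the highest basis element down gives g = -(1/2)x^6 - (1/8)x^5 - 30x^3 - (285/4)x^2 - (585/8)x - 1937/16
check: G g = -120x^3 - 285x^2 - (585/2)x - 1905/4
so G g − 4·g = 2x^6 + (1/2)x^5 + 8 = f ✓

the result is g(x) = -(1/2)x^6 - (1/8)x^5 - 30x^3 - (285/4)x^2 - (585/8)x - 1937/16


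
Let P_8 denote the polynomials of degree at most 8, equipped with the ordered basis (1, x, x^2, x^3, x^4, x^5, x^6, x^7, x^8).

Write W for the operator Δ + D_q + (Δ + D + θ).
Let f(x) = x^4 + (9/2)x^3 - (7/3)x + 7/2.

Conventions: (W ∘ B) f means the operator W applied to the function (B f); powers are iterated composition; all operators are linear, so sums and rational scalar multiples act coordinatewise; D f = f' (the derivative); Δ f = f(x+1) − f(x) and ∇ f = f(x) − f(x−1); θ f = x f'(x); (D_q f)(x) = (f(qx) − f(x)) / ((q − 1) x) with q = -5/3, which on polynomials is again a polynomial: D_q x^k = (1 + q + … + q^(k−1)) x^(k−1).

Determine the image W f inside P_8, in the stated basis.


Δ f = 4x^3 + (39/2)x^2 + (35/2)x + 19/6
D_q f = -(68/27)x^3 + (19/2)x^2 - 7/3
Δ f = 4x^3 + (39/2)x^2 + (35/2)x + 19/6
D f = 4x^3 + (27/2)x^2 - 7/3
θ f = 4x^4 + (27/2)x^3 - (7/3)x
(Δ + D + θ) f = 4x^4 + (43/2)x^3 + 33x^2 + (91/6)x + 5/6
(Δ + D_q + (Δ + D + θ)) f = 4x^4 + (1241/54)x^3 + 62x^2 + (98/3)x + 5/3

g(x) = 4x^4 + (1241/54)x^3 + 62x^2 + (98/3)x + 5/3


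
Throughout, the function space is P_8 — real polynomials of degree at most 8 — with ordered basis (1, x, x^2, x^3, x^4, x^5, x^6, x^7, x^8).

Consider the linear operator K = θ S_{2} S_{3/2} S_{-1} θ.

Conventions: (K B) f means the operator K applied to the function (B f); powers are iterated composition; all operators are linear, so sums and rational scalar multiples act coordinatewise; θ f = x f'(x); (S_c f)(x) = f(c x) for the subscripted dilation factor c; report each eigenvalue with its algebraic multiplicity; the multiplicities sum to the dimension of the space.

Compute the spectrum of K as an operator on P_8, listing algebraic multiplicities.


image of 1: 0
image of x: -3x
image of x^2: 36x^2
image of x^3: -243x^3
image of x^4: 1296x^4
image of x^5: -6075x^5
image of x^6: 26244x^6
image of x^7: -107163x^7
image of x^8: 419904x^8
the matrix is upper triangular; its diagonal is (0, -3, 36, -243, 1296, -6075, 26244, -107163, 419904)
for a triangular matrix the eigenvalues are the diagonal entries, with algebraic multiplicity their repetition count

λ = -107163 (multiplicity 1), λ = -6075 (multiplicity 1), λ = -243 (multiplicity 1), λ = -3 (multiplicity 1), λ = 0 (multiplicity 1), λ = 36 (multiplicity 1), λ = 1296 (multiplicity 1), λ = 26244 (multiplicity 1), λ = 419904 (multiplicity 1)


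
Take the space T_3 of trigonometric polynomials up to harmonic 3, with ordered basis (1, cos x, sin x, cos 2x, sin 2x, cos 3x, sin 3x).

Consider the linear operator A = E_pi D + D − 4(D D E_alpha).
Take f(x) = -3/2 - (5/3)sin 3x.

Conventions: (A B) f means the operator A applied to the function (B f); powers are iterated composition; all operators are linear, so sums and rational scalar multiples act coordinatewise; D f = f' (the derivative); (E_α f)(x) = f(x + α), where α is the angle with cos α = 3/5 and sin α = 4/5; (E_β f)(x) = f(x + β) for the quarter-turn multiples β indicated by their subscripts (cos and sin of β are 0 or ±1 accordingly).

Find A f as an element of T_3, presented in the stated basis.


D f = -5cos 3x
E_pi D f = 5cos 3x
D f = -5cos 3x
E_alpha f = -3/2 - (44/75)cos 3x + (39/25)sin 3x
D E_alpha f = (117/25)cos 3x + (44/25)sin 3x
D D E_alpha f = (132/25)cos 3x - (351/25)sin 3x
(-4(D D E_alpha)) f = -(528/25)cos 3x + (1404/25)sin 3x
(E_pi D + D − 4(D D E_alpha)) f = -(528/25)cos 3x + (1404/25)sin 3x

the image equals g(x) = -(528/25)cos 3x + (1404/25)sin 3x


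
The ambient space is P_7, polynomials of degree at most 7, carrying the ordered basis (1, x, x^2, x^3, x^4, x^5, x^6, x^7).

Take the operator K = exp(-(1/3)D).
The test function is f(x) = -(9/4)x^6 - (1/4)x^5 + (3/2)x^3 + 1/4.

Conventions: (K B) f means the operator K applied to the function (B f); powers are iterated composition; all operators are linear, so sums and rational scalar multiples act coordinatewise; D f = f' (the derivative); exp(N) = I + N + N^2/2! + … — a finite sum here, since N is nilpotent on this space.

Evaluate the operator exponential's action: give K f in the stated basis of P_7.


order-1 term: (9/2)x^5 + (5/12)x^4 - (3/2)x^2
order-2 term: -(15/4)x^4 - (5/18)x^3 + (1/2)x
order-3 term: (5/3)x^3 + (5/54)x^2 - 1/18
order-4 term: -(5/12)x^2 - (5/324)x
order-5 term: (1/18)x + 1/972
order-6 term: -1/324
the series for exp(-(1/3)D) f terminates at order 6
exp(-(1/3)D) f = -(9/4)x^6 + (17/4)x^5 - (10/3)x^4 + (26/9)x^3 - (197/108)x^2 + (175/324)x + 187/972

the image equals g(x) = -(9/4)x^6 + (17/4)x^5 - (10/3)x^4 + (26/9)x^3 - (197/108)x^2 + (175/324)x + 187/972


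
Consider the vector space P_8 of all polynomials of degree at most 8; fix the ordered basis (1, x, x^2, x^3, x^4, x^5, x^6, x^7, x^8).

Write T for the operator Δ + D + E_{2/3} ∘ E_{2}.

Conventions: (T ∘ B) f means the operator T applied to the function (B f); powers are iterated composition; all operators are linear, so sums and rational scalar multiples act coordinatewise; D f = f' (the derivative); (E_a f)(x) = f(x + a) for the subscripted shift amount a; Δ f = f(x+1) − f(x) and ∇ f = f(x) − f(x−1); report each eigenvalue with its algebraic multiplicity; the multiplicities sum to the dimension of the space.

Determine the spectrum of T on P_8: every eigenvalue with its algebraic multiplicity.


λ = 1 (multiplicity 9)

image of 1: 1
image of x: x + 14/3
image of x^2: x^2 + (28/3)x + 73/9
image of x^3: x^3 + 14x^2 + (73/3)x + 539/27
image of x^4: x^4 + (56/3)x^3 + (146/3)x^2 + (2156/27)x + 4177/81
image of x^5: x^5 + (70/3)x^4 + (730/9)x^3 + (5390/27)x^2 + (20885/81)x + 33011/243
image of x^6: x^6 + 28x^5 + (365/3)x^4 + (10780/27)x^3 + (20885/27)x^2 + (66022/81)x + 262873/729
image of x^7: x^7 + (98/3)x^6 + (511/3)x^5 + (18865/27)x^4 + (146195/81)x^3 + (231077/81)x^2 + (1840111/729)x + 2099339/2187
image of x^8: x^8 + (112/3)x^7 + (2044/9)x^6 + (30184/27)x^5 + (292390/81)x^4 + (1848616/243)x^3 + (7360444/729)x^2 + (16794712/2187)x + 16783777/6561
the matrix is upper triangular; its diagonal is (1, 1, 1, 1, 1, 1, 1, 1, 1)
for a triangular matrix the eigenvalues are the diagonal entries, with algebraic multiplicity their repetition count


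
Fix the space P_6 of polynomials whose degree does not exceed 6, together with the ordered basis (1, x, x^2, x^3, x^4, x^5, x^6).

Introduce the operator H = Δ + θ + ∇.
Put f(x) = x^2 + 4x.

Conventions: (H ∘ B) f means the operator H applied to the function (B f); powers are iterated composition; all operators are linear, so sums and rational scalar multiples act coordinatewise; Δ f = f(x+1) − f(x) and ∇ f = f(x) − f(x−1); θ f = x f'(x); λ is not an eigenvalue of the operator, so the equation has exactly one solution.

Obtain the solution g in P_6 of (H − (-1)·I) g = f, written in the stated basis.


g(x) = (1/3)x^2 + (4/3)x - 8/3

write g with unknown coordinates in the stated basis and equate coefficients in (H − (-1)·I) g = f
solving from the highest basis element down gives g = (1/3)x^2 + (4/3)x - 8/3
check: H g = (2/3)x^2 + (8/3)x + 8/3
so H g − (-1)·g = x^2 + 4x = f ✓


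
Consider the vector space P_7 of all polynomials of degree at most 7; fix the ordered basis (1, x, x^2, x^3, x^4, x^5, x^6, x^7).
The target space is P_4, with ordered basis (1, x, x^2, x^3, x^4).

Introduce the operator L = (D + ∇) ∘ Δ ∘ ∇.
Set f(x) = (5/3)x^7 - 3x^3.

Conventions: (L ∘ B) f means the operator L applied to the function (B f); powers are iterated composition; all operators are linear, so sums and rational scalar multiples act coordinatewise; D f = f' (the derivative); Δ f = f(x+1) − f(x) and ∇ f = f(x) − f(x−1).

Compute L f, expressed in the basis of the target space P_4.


∇ f = (35/3)x^6 - 35x^5 + (175/3)x^4 - (175/3)x^3 + 26x^2 - (8/3)x - 4/3
Δ ∇ f = 70x^5 + (350/3)x^3 + (16/3)x
D (Δ ∘ ∇) f = 350x^4 + 350x^2 + 16/3
∇ (Δ ∘ ∇) f = 350x^4 - 700x^3 + 1050x^2 - 700x + 192
(D + ∇) (Δ ∘ ∇) f = 700x^4 - 700x^3 + 1400x^2 - 700x + 592/3

the result is g(x) = 700x^4 - 700x^3 + 1400x^2 - 700x + 592/3


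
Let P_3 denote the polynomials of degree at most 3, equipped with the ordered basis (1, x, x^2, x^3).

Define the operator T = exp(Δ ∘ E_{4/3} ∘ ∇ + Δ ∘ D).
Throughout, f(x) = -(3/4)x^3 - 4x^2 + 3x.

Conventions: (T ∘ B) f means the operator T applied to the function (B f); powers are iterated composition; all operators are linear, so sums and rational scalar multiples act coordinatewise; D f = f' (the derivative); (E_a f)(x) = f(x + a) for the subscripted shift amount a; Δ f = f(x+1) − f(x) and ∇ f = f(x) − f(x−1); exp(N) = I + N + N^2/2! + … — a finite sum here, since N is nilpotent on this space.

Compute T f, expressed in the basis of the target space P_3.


order-1 term: -9x - 97/4
the series for exp(Δ ∘ E_{4/3} ∘ ∇ + Δ ∘ D) f terminates at order 1
exp(Δ ∘ E_{4/3} ∘ ∇ + Δ ∘ D) f = -(3/4)x^3 - 4x^2 - 6x - 97/4

the image equals g(x) = -(3/4)x^3 - 4x^2 - 6x - 97/4


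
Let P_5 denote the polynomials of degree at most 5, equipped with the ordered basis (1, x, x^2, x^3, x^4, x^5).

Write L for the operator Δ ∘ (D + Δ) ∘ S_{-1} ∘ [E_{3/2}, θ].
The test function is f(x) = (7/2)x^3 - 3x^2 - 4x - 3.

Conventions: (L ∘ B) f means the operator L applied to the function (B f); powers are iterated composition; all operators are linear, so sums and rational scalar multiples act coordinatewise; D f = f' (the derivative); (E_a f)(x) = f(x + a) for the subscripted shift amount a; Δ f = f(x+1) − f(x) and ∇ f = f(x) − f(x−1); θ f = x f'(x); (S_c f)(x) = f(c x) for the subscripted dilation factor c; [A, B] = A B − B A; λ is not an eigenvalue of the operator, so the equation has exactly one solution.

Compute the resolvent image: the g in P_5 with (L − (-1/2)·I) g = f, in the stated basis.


the image equals g(x) = 7x^3 - 6x^2 - 8x - 258

write g with unknown coordinates in the stated basis and equate coefficients in (L − (-1/2)·I) g = f
solving from the highest basis element down gives g = 7x^3 - 6x^2 - 8x - 258
check: L g = 126
so L g − (-1/2)·g = (7/2)x^3 - 3x^2 - 4x - 3 = f ✓


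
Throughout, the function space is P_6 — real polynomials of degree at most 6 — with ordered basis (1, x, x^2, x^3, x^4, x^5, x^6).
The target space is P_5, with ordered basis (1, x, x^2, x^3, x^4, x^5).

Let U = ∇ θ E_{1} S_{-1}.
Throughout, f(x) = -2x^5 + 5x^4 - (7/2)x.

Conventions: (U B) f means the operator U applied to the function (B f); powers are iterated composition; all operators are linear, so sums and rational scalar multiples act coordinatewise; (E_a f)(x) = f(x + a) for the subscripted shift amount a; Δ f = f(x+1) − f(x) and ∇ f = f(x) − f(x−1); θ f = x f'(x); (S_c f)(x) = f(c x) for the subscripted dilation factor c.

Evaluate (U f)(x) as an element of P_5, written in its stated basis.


g(x) = 50x^4 + 140x^3 + 100x^2 + 30x + 7/2

S_{-1} f = 2x^5 + 5x^4 + (7/2)x
E_{1} S_{-1} f = 2x^5 + 15x^4 + 40x^3 + 50x^2 + (67/2)x + 21/2
θ (E_{1} S_{-1}) f = 10x^5 + 60x^4 + 120x^3 + 100x^2 + (67/2)x
∇ θ (E_{1} S_{-1}) f = 50x^4 + 140x^3 + 100x^2 + 30x + 7/2


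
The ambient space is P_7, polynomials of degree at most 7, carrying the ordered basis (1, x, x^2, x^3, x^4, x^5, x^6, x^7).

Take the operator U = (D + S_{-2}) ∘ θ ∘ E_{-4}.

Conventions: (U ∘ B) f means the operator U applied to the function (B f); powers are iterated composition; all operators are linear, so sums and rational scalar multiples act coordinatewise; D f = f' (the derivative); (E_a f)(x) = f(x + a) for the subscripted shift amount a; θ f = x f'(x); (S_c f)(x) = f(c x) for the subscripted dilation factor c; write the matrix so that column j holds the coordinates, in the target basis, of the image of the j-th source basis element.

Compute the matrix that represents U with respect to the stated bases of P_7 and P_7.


the matrix is [[0, 1, -8, 48, -256, 1280, -6144, 28672]; [0, -2, 20, -144, 896, -5120, 27648, -143360]; [0, 0, 8, -87, 624, -3680, 19200, -91392]; [0, 0, 0, -24, 400, -4160, 34560, -250880]; [0, 0, 0, 0, 64, -1255, 14760, -134960]; [0, 0, 0, 0, 0, -160, 3876, -54768]; [0, 0, 0, 0, 0, 0, 384, -10703]; [0, 0, 0, 0, 0, 0, 0, -896]] (rows listed top to bottom)

image of 1: 0
image of x: -2x + 1
image of x^2: 8x^2 + 20x - 8
image of x^3: -24x^3 - 87x^2 - 144x + 48
image of x^4: 64x^4 + 400x^3 + 624x^2 + 896x - 256
image of x^5: -160x^5 - 1255x^4 - 4160x^3 - 3680x^2 - 5120x + 1280
image of x^6: 384x^6 + 3876x^5 + 14760x^4 + 34560x^3 + 19200x^2 + 27648x - 6144
image of x^7: -896x^7 - 10703x^6 - 54768x^5 - 134960x^4 - 250880x^3 - 91392x^2 - 143360x + 28672
each image's coordinates form column j of the matrix


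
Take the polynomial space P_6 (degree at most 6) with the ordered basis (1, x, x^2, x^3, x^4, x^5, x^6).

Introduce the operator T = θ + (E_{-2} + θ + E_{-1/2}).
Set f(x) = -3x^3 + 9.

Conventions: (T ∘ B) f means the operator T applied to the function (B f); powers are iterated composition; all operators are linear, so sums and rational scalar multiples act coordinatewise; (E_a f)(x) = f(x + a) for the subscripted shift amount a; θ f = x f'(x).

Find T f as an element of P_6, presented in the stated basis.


θ f = -9x^3
E_{-2} f = -3x^3 + 18x^2 - 36x + 33
θ f = -9x^3
E_{-1/2} f = -3x^3 + (9/2)x^2 - (9/4)x + 75/8
(E_{-2} + θ + E_{-1/2}) f = -15x^3 + (45/2)x^2 - (153/4)x + 339/8
(θ + (E_{-2} + θ + E_{-1/2})) f = -24x^3 + (45/2)x^2 - (153/4)x + 339/8

the image equals g(x) = -24x^3 + (45/2)x^2 - (153/4)x + 339/8


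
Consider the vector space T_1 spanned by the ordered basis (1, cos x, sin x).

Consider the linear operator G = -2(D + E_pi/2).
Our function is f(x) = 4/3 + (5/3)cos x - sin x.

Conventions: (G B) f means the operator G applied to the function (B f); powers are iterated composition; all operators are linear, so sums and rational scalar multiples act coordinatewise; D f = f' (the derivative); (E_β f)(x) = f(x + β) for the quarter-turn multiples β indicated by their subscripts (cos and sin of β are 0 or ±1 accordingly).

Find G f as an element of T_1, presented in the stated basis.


D f = -cos x - (5/3)sin x
E_pi/2 f = 4/3 - cos x - (5/3)sin x
(D + E_pi/2) f = 4/3 - 2cos x - (10/3)sin x
(-2(D + E_pi/2)) f = -8/3 + 4cos x + (20/3)sin x

the image equals g(x) = -8/3 + 4cos x + (20/3)sin x


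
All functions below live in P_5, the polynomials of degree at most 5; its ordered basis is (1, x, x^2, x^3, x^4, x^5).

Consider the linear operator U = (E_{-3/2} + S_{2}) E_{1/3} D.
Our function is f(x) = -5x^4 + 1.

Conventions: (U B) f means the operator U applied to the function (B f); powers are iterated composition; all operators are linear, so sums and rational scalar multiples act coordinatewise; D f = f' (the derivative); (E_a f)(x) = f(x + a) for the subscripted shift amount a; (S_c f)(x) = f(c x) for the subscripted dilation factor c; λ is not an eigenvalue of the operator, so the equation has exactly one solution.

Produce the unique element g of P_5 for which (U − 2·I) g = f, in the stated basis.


write g with unknown coordinates in the stated basis and equate coefficients in (U − 2·I) g = f
solving from the highest basis element down gives g = (5/2)x^4 + 45x^3 + 340x^2 + (3905/4)x + 21169/27
check: U g = 90x^3 + 680x^2 + (3905/2)x + 42365/27
so U g − 2·g = -5x^4 + 1 = f ✓

the image equals g(x) = (5/2)x^4 + 45x^3 + 340x^2 + (3905/4)x + 21169/27


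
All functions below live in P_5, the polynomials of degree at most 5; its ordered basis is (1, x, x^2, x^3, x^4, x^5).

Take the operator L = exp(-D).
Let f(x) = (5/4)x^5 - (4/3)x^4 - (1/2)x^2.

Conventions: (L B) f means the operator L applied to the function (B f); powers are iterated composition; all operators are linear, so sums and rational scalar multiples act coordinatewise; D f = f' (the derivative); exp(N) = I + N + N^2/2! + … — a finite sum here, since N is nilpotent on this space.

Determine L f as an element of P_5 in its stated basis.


g(x) = (5/4)x^5 - (91/12)x^4 + (107/6)x^3 - 21x^2 + (151/12)x - 37/12

order-1 term: -(25/4)x^4 + (16/3)x^3 + x
order-2 term: (25/2)x^3 - 8x^2 - 1/2
order-3 term: -(25/2)x^2 + (16/3)x
order-4 term: (25/4)x - 4/3
order-5 term: -5/4
the series for exp(-D) f terminates at order 5
exp(-D) f = (5/4)x^5 - (91/12)x^4 + (107/6)x^3 - 21x^2 + (151/12)x - 37/12


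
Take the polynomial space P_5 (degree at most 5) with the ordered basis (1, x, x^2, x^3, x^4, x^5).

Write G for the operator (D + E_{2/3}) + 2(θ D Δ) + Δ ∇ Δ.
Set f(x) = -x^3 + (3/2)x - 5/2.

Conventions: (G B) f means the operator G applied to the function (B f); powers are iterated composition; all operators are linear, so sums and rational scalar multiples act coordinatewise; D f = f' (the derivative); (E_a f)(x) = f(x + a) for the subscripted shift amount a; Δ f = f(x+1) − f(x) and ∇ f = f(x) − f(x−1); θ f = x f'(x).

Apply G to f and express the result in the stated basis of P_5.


the result is g(x) = -x^3 - 5x^2 - (71/6)x - 170/27

D f = -3x^2 + 3/2
E_{2/3} f = -x^3 - 2x^2 + (1/6)x - 97/54
(D + E_{2/3}) f = -x^3 - 5x^2 + (1/6)x - 8/27
Δ f = -3x^2 - 3x + 1/2
D Δ f = -6x - 3
θ D Δ f = -6x
(2(θ D Δ)) f = -12x
Δ f = -3x^2 - 3x + 1/2
∇ Δ f = -6x
Δ ∇ Δ f = -6
((D + E_{2/3}) + 2(θ D Δ) + Δ ∇ Δ) f = -x^3 - 5x^2 - (71/6)x - 170/27


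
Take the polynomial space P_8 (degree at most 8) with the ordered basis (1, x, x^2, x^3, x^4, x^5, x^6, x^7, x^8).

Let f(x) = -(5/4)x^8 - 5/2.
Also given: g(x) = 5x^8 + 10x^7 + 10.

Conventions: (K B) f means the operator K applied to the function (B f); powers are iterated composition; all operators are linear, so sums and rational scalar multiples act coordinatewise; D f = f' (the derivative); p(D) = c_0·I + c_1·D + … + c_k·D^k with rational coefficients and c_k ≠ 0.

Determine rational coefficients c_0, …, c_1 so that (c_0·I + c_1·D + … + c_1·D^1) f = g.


D^0 f = -(5/4)x^8 - 5/2
D^1 f = -10x^7
matching coefficients of g against c_0 f + c_1 Df + … from the top degree down determines the c_i
solution: c_0 = -4, c_1 = -1

p(D) = -4·I − D, i.e. c_0 = -4, c_1 = -1


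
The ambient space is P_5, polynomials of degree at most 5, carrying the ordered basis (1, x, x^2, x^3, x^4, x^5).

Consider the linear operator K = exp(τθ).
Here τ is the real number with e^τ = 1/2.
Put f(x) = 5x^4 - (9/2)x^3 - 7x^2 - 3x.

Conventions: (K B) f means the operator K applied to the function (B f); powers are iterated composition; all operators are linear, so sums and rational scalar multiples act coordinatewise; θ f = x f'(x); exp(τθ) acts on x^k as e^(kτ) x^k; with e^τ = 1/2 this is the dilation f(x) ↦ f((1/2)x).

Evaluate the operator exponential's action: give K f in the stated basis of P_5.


exp(τθ) x^k = e^(kτ) x^k; with e^τ = 1/2 this sends x^k to (1/2)^k x^k
x ↦ 1/2 x
x^2 ↦ 1/4 x^2
x^3 ↦ 1/8 x^3
x^4 ↦ 1/16 x^4
applying this coordinatewise to f: exp(τθ) f = (5/16)x^4 - (9/16)x^3 - (7/4)x^2 - (3/2)x

the image equals g(x) = (5/16)x^4 - (9/16)x^3 - (7/4)x^2 - (3/2)x


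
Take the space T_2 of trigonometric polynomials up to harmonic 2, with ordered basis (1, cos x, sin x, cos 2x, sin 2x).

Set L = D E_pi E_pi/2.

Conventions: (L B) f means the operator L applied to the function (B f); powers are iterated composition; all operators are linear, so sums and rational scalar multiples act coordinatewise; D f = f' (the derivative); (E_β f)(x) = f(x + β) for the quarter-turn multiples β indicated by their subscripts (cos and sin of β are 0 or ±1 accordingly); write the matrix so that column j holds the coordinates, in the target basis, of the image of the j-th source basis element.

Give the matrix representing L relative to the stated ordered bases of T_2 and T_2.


the matrix is [[0, 0, 0, 0, 0]; [0, 1, 0, 0, 0]; [0, 0, 1, 0, 0]; [0, 0, 0, 0, -2]; [0, 0, 0, 2, 0]] (rows listed top to bottom)

image of 1: 0
image of cos x: cos x
image of sin x: sin x
image of cos 2x: 2sin 2x
image of sin 2x: -2cos 2x
each image's coordinates form column j of the matrix


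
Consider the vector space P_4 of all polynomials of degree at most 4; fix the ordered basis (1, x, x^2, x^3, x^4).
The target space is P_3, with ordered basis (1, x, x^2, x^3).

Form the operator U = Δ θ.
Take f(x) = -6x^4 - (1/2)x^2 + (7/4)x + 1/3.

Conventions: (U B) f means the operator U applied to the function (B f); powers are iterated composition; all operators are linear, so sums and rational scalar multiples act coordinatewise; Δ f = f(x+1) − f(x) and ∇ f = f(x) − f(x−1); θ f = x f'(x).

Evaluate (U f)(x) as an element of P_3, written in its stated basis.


θ f = -24x^4 - x^2 + (7/4)x
Δ θ f = -96x^3 - 144x^2 - 98x - 93/4

the result is g(x) = -96x^3 - 144x^2 - 98x - 93/4


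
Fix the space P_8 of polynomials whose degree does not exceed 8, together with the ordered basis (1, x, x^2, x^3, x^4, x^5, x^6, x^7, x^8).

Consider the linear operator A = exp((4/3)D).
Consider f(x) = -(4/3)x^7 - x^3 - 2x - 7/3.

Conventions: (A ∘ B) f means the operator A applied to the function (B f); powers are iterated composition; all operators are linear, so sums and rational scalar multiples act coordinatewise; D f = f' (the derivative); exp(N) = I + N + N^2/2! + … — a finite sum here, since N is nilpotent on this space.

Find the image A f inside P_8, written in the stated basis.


order-1 term: -(112/9)x^6 - 4x^2 - 8/3
order-2 term: -(448/9)x^5 - (16/3)x
order-3 term: -(8960/81)x^4 - 64/27
order-4 term: -(35840/243)x^3
order-5 term: -(28672/243)x^2
order-6 term: -(114688/2187)x
order-7 term: -65536/6561
the series for exp((4/3)D) f terminates at order 7
exp((4/3)D) f = -(4/3)x^7 - (112/9)x^6 - (448/9)x^5 - (8960/81)x^4 - (36083/243)x^3 - (29644/243)x^2 - (130726/2187)x - 113893/6561

the image equals g(x) = -(4/3)x^7 - (112/9)x^6 - (448/9)x^5 - (8960/81)x^4 - (36083/243)x^3 - (29644/243)x^2 - (130726/2187)x - 113893/6561


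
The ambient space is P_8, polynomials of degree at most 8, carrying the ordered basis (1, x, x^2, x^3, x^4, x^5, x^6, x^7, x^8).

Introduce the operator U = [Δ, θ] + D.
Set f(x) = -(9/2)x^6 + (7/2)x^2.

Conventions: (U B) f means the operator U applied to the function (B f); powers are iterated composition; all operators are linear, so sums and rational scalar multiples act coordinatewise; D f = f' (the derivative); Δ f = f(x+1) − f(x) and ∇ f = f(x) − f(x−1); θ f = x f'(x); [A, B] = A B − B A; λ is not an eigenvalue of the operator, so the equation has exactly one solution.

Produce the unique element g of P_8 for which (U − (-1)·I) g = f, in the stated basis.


the image equals g(x) = -(9/2)x^6 + 54x^5 - 405x^4 + 2430x^3 - (22133/2)x^2 + 33601x - 50982

write g with unknown coordinates in the stated basis and equate coefficients in (U − (-1)·I) g = f
solving from the highest basis element down gives g = -(9/2)x^6 + 54x^5 - 405x^4 + 2430x^3 - (22133/2)x^2 + 33601x - 50982
check: U g = -54x^5 + 405x^4 - 2430x^3 + 11070x^2 - 33601x + 50982
so U g − (-1)·g = -(9/2)x^6 + (7/2)x^2 = f ✓


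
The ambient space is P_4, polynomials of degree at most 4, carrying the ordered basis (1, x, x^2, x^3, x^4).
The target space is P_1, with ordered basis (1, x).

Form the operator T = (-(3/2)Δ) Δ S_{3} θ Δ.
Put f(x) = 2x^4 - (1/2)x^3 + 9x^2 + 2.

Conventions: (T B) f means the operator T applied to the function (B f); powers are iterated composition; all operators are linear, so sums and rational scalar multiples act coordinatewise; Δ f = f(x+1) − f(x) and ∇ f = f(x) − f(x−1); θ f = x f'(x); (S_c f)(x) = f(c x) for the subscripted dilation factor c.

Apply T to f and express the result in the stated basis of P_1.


Δ f = 8x^3 + (21/2)x^2 + (49/2)x + 21/2
θ Δ f = 24x^3 + 21x^2 + (49/2)x
S_{3} θ Δ f = 648x^3 + 189x^2 + (147/2)x
Δ S_{3} θ Δ f = 1944x^2 + 2322x + 1821/2
Δ (Δ S_{3} θ) Δ f = 3888x + 4266
(-(3/2)Δ) (Δ S_{3} θ) Δ f = -5832x - 6399

the image equals g(x) = -5832x - 6399


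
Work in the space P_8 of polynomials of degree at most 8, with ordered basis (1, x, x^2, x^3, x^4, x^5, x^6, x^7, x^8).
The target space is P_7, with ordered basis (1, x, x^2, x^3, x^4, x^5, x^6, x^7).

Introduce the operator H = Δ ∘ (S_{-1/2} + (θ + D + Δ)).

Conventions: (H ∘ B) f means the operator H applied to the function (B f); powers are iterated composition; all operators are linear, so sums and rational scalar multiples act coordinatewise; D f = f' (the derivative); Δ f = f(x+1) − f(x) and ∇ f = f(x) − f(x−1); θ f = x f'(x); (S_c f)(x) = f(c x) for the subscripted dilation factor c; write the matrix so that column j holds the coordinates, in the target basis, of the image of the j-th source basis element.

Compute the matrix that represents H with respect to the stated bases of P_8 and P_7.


image of 1: 0
image of x: 1/2
image of x^2: (9/2)x + 25/4
image of x^3: (69/8)x^2 + (165/8)x + 95/8
image of x^4: (65/4)x^3 + (387/8)x^2 + (209/4)x + 353/16
image of x^5: (795/32)x^4 + (1435/16)x^3 + (2235/16)x^2 + (3675/32)x + 1279/32
image of x^6: (1155/32)x^5 + (9615/64)x^4 + (4805/16)x^3 + (23055/64)x^2 + (7875/32)x + 4737/64
image of x^7: (6265/128)x^6 + (29547/128)x^5 + (71645/128)x^4 + (111965/128)x^3 + (112875/128)x^2 + (67193/128)x + 17919/128
image of x^8: (2049/32)x^7 + (21511/64)x^6 + (30471/32)x^5 + (232995/128)x^4 + (77063/32)x^3 + (136199/64)x^2 + (36097/32)x + 69121/256
each image's coordinates form column j of the matrix

the matrix is [[0, 1/2, 25/4, 95/8, 353/16, 1279/32, 4737/64, 17919/128, 69121/256]; [0, 0, 9/2, 165/8, 209/4, 3675/32, 7875/32, 67193/128, 36097/32]; [0, 0, 0, 69/8, 387/8, 2235/16, 23055/64, 112875/128, 136199/64]; [0, 0, 0, 0, 65/4, 1435/16, 4805/16, 111965/128, 77063/32]; [0, 0, 0, 0, 0, 795/32, 9615/64, 71645/128, 232995/128]; [0, 0, 0, 0, 0, 0, 1155/32, 29547/128, 30471/32]; [0, 0, 0, 0, 0, 0, 0, 6265/128, 21511/64]; [0, 0, 0, 0, 0, 0, 0, 0, 2049/32]] (rows listed top to bottom)


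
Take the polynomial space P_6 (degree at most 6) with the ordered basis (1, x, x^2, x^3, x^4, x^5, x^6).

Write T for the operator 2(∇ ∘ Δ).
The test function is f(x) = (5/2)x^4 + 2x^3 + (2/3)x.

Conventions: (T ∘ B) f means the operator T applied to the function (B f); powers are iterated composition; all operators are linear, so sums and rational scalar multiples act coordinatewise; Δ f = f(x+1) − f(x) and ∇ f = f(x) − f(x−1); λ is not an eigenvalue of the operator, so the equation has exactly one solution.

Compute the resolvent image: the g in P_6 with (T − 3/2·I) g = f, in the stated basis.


write g with unknown coordinates in the stated basis and equate coefficients in (T − 3/2·I) g = f
solving from the highest basis element down gives g = -(5/3)x^4 - (4/3)x^3 - (80/3)x^2 - (100/9)x - 680/9
check: T g = -40x^2 - 16x - 340/3
so T g − 3/2·g = (5/2)x^4 + 2x^3 + (2/3)x = f ✓

the image equals g(x) = -(5/3)x^4 - (4/3)x^3 - (80/3)x^2 - (100/9)x - 680/9


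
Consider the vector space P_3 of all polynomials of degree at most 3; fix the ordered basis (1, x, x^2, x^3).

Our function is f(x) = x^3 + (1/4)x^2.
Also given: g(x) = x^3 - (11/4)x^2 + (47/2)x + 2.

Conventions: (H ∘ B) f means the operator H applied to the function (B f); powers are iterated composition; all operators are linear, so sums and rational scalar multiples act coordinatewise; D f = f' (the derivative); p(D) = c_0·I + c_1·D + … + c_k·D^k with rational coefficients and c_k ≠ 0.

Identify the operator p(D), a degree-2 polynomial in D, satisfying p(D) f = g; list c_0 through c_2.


D^0 f = x^3 + (1/4)x^2
D^1 f = 3x^2 + (1/2)x
D^2 f = 6x + 1/2
matching coefficients of g against c_0 f + c_1 Df + … from the top degree down determines the c_i
solution: c_0 = 1, c_1 = -1, c_2 = 4

p(D) = I − D + 4·D^2, i.e. c_0 = 1, c_1 = -1, c_2 = 4


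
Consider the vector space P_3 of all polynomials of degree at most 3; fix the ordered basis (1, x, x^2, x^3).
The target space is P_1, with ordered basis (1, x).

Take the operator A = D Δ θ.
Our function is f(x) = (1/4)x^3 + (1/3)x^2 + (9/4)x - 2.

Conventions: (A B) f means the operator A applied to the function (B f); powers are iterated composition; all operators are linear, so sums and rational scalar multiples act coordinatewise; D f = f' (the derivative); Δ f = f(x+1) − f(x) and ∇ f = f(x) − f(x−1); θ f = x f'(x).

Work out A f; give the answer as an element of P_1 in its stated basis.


θ f = (3/4)x^3 + (2/3)x^2 + (9/4)x
Δ θ f = (9/4)x^2 + (43/12)x + 11/3
D Δ θ f = (9/2)x + 43/12

the result is g(x) = (9/2)x + 43/12


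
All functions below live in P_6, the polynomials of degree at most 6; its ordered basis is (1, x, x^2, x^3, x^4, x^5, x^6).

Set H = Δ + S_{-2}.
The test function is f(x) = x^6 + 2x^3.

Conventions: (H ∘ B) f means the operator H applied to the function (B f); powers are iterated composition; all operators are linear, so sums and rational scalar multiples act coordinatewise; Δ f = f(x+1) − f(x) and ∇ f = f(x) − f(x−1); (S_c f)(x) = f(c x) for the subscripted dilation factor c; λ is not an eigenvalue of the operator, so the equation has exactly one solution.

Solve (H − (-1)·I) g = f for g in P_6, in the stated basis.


write g with unknown coordinates in the stated basis and equate coefficients in (H − (-1)·I) g = f
solving from the highest basis element down gives g = (1/65)x^6 + (6/2015)x^5 - (99/6851)x^4 - (11786/47957)x^3 + (27021/239785)x^2 - (110904/239785)x + 28375/95914
check: H g = (64/65)x^6 - (6/2015)x^5 + (99/6851)x^4 + (107700/47957)x^3 - (27021/239785)x^2 + (110904/239785)x - 28375/95914
so H g − (-1)·g = x^6 + 2x^3 = f ✓

the result is g(x) = (1/65)x^6 + (6/2015)x^5 - (99/6851)x^4 - (11786/47957)x^3 + (27021/239785)x^2 - (110904/239785)x + 28375/95914


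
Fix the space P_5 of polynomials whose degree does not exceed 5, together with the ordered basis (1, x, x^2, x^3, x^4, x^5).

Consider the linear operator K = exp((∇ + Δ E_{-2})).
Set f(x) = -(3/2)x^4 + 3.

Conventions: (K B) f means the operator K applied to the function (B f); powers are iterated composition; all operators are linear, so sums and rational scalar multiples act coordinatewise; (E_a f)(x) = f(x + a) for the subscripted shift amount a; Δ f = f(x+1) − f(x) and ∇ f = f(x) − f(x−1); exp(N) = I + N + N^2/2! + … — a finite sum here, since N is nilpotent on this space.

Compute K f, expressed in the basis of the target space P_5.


order-1 term: -12x^3 + 36x^2 - 48x + 24
order-2 term: -36x^2 + 144x - 168
order-3 term: -48x + 144
order-4 term: -24
the series for exp((∇ + Δ E_{-2})) f terminates at order 4
exp((∇ + Δ E_{-2})) f = -(3/2)x^4 - 12x^3 + 48x - 21

g(x) = -(3/2)x^4 - 12x^3 + 48x - 21


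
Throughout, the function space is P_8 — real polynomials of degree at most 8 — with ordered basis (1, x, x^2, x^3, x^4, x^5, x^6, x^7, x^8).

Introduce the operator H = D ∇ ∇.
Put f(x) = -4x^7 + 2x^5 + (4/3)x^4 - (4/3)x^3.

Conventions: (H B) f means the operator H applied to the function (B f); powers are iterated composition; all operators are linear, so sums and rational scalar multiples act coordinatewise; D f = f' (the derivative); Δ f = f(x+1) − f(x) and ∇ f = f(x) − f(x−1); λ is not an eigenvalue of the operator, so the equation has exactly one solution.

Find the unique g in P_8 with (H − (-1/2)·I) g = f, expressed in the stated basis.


the result is g(x) = -8x^7 + 4x^5 + (10088/3)x^4 - (40328/3)x^3 + 23040x^2 - 180608x + 329104

write g with unknown coordinates in the stated basis and equate coefficients in (H − (-1/2)·I) g = f
solving from the highest basis element down gives g = -8x^7 + 4x^5 + (10088/3)x^4 - (40328/3)x^3 + 23040x^2 - 180608x + 329104
check: H g = -1680x^4 + 6720x^3 - 11520x^2 + 90304x - 164552
so H g − (-1/2)·g = -4x^7 + 2x^5 + (4/3)x^4 - (4/3)x^3 = f ✓


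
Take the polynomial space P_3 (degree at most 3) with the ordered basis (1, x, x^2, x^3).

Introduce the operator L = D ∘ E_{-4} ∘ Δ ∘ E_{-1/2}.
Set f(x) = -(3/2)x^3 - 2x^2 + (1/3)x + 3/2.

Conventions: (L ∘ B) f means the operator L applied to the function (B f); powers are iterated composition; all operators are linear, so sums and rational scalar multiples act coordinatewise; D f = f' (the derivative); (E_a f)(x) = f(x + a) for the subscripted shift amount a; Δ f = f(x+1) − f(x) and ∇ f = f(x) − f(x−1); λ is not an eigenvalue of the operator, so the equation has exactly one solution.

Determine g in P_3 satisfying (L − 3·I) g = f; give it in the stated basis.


write g with unknown coordinates in the stated basis and equate coefficients in (L − 3·I) g = f
solving from the highest basis element down gives g = (1/2)x^3 + (2/3)x^2 + (8/9)x - 73/18
check: L g = 3x - 32/3
so L g − 3·g = -(3/2)x^3 - 2x^2 + (1/3)x + 3/2 = f ✓

g(x) = (1/2)x^3 + (2/3)x^2 + (8/9)x - 73/18


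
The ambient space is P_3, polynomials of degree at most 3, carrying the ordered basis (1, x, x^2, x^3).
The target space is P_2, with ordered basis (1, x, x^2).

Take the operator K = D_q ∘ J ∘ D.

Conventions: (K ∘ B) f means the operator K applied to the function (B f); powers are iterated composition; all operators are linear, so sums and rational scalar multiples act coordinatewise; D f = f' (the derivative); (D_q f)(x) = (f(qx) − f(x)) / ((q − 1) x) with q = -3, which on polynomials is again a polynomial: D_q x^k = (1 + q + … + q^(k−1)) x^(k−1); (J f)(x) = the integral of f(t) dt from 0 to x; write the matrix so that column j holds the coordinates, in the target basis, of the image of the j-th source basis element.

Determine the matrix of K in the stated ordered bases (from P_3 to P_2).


the matrix is [[0, 1, 0, 0]; [0, 0, -2, 0]; [0, 0, 0, 7]] (rows listed top to bottom)

image of 1: 0
image of x: 1
image of x^2: -2x
image of x^3: 7x^2
each image's coordinates form column j of the matrix
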